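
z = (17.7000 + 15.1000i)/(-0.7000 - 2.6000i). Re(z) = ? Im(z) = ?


Multiply by conjugate: (17.7000 + 15.1000i)(-0.7000 + 2.6000i) / ((-0.7)^2 + (-2.6)^2)
Numerator real = 17.7*(-0.7) + 15.1*(-2.6) = -51.65
Numerator imag = 15.1*(-0.7) - 17.7*(-2.6) = 35.45
Denominator = 7.25
Re(z) = -51.65/7.25 = -7.1241
Im(z) = 35.45/7.25 = 4.8897

Re(z) = -7.1241, Im(z) = 4.8897


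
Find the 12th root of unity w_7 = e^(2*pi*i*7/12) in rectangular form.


Angle = 360*7/12 = 210°
a = cos(210°) = -0.8660
b = sin(210°) = -0.5000

-0.8660 - 0.5000i


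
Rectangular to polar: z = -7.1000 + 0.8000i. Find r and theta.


r = sqrt(50.41+0.64) = sqrt(51.05) = 7.1449
theta = atan2(0.8, -7.1) = 173.5713 degrees

r = 7.1449, theta = 173.5713 degrees


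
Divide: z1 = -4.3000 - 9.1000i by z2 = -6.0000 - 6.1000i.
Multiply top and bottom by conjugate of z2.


Conjugate of z2 = -6.0000 + 6.1000i
Numerator: (-4.3000 - 9.1000i)(-6.0000 + 6.1000i) = 81.3100 + 28.3700i
Denominator: (-6)^2 + (-6.1)^2 = 73.21
Result = (81.3100 + 28.3700i)/73.21

1.1106 + 0.3875i


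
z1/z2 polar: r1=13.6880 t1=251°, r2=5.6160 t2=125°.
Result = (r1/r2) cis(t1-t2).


r = 13.6880 / 5.6160 = 2.4373
theta = 251° - 125° = 126° = 126° (mod 360)

2.4373 cis(126°)


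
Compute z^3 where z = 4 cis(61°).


r^3 = 4^3 = 64
n*theta = 3*61° = 183° = 183° (mod 360)
a = 64*cos(183°) = -63.9123
b = 64*sin(183°) = -3.3495

64 cis(183°) = -63.9123 - 3.3495i


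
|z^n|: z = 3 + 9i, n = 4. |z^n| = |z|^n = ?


|z| = sqrt(9+81) = sqrt(90) = 9.4868
|z^4| = |z|^4 = (sqrt(90))^4 = 90^2 = 8100

|z^4| = 8100


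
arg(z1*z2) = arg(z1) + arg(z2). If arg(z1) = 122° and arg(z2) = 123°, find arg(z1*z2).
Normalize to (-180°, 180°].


arg(z1*z2) = 122° + 123° = 245°
Normalized to (-180°, 180°]: -115°

-115°


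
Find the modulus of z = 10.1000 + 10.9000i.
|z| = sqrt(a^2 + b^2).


|z| = sqrt(10.1^2 + 10.9^2) = sqrt(102.01 + 118.81) = sqrt(220.82) = 14.8600

|z| = 14.8600


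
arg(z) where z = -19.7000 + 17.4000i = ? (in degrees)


Re = -19.7, Im = 17.4
arg = atan2(17.4, -19.7) = 138.5475 degrees

arg(z) = 138.5475 degrees


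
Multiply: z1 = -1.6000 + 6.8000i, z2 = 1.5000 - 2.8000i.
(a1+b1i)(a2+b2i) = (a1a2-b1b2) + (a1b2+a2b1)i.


Real = -1.6*1.5 - 6.8*(-2.8) = -2.4 - (-19.04) = 16.64
Imag = -1.6*(-2.8) + 1.5*6.8 = 4.48 + 10.2 = 14.68

16.6400 + 14.6800i


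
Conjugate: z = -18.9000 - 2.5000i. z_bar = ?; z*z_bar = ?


z_bar = -18.9000 + 2.5000i
z*z_bar = (-18.9)^2 + (-2.5)^2 = 357.21 + 6.25 = 363.46

z_bar = -18.9000 + 2.5000i, z*z_bar = 363.46


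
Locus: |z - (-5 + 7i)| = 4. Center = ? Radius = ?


|z - z0| = r is a circle with center z0 and radius r.
Center = (-5, 7), radius = 4

Circle with center (-5, 7) and radius 4


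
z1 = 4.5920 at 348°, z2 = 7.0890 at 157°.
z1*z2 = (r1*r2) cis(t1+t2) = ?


r = 4.5920 * 7.0890 = 32.5527
theta = 348° + 157° = 505° = 145° (mod 360)

32.5527 cis(145°)


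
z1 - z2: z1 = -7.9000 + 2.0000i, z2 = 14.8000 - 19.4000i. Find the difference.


Real: -7.9 - 14.8 = -22.7
Imag: 2 + 19.4 = 21.4

-22.7000 + 21.4000i


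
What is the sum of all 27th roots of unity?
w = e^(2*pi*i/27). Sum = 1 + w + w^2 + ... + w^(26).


The sum of all 27th roots of unity is 0.
Geometric series: (1 - w^27)/(1 - w) = (1-1)/(1-w) = 0 since w^27 = 1, w ≠ 1.
Alternatively: coefficient of z^26 in z^27 - 1 is 0.

0


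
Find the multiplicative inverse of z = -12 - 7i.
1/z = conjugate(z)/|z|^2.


|z|^2 = 144+49 = 193
1/z = (-12 + 7i)/193

1/z = -0.0622 + 0.0363i


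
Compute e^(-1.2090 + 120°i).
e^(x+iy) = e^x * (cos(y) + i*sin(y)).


e^-1.2090 = 0.298496
cos(120°) = -0.5
sin(120°) = 0.866
Real = 0.298496*(-0.5) = -0.1492
Imag = 0.298496*0.866 = 0.2585

-0.1492 + 0.2585i


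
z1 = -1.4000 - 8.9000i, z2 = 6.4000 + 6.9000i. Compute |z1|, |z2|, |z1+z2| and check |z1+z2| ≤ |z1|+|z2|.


|z1| = sqrt((-1.4)^2 + (-8.9)^2) = sqrt(81.17) = 9.0094
|z2| = sqrt(6.4^2 + 6.9^2) = sqrt(88.57) = 9.4112
z1+z2 = 5.0000 - 2.0000i
|z1+z2| = sqrt(29) = 5.3852
|z1|+|z2| = 9.0094 + 9.4112 = 18.4206

|z1+z2| = 5.3852 ≤ |z1|+|z2| = 18.4206 (verified)


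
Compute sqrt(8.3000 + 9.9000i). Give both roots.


|z| = sqrt(68.89+98.01) = 12.9190
sqrt((|z|+a)/2) = sqrt((12.9190+8.3)/2) = sqrt(10.6095) = 3.2572
sqrt((|z|-a)/2) = sqrt((12.9190-8.3)/2) = sqrt(2.3095) = 1.5197

±(3.2572 + 1.5197i) i.e. 3.2572 + 1.5197i and -3.2572 - 1.5197i


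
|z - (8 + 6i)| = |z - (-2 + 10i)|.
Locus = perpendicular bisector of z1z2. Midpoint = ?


Equal distances means the locus is the perpendicular bisector of z1 and z2.
Midpoint = ((8+(-2))/2, (6+10)/2) = (3.0000, 8.0000)

Perpendicular bisector through (3.0000, 8.0000)


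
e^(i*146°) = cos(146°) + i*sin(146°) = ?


cos(146°) = -0.8290
sin(146°) = 0.5592

e^(i*146°) = -0.8290 + 0.5592i


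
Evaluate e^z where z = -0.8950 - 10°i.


e^-0.8950 = 0.4086
cos(-10°) = 0.9848
sin(-10°) = -0.17365
Real = 0.4086*0.9848 = 0.4024
Imag = 0.4086*(-0.17365) = -0.0710

0.4024 - 0.0710i


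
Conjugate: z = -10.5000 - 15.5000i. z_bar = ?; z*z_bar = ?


z_bar = -10.5000 + 15.5000i
z*z_bar = (-10.5)^2 + (-15.5)^2 = 110.25 + 240.25 = 350.5

z_bar = -10.5000 + 15.5000i, z*z_bar = 350.5


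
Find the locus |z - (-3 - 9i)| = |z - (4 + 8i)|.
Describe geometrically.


Equal distances means the locus is the perpendicular bisector of z1 and z2.
Midpoint = ((-3+4)/2, (-9+8)/2) = (0.5000, -0.5000)

Perpendicular bisector through (0.5000, -0.5000)


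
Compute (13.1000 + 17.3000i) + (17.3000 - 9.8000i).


Real: 13.1 + 17.3 = 30.4
Imag: 17.3 - 9.8 = 7.5

30.4000 + 7.5000i


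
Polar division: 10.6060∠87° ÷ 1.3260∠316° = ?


r = 10.6060 / 1.3260 = 7.9985
theta = 87° - 316° = -229° = 131° (mod 360)

7.9985 cis(131°)


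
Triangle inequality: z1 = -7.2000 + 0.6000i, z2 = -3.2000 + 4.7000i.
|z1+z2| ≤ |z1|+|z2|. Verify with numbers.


|z1| = sqrt((-7.2)^2 + 0.6^2) = sqrt(52.2) = 7.2250
|z2| = sqrt((-3.2)^2 + 4.7^2) = sqrt(32.33) = 5.6859
z1+z2 = -10.4000 + 5.3000i
|z1+z2| = sqrt(136.25) = 11.6726
|z1|+|z2| = 7.2250 + 5.6859 = 12.9109

|z1+z2| = 11.6726 ≤ |z1|+|z2| = 12.9109 (verified)


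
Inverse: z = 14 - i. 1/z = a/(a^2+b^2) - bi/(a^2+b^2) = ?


|z|^2 = 196+1 = 197
1/z = (14 + 1i)/197

1/z = 0.0711 + 0.0051i


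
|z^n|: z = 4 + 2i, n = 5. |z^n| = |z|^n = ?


|z| = sqrt(16+4) = sqrt(20) = 4.4721
|z^5| = |z|^5 = (sqrt(20))^5 = 20^2 * sqrt(20) = 400*sqrt(20)

|z^5| = 400*sqrt(20) ≈ 1788.8544


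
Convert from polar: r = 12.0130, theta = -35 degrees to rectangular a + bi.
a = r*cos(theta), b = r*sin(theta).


a = 12.0130*cos(-35°) = 12.0130*0.819152 = 9.8405
b = 12.0130*sin(-35°) = 12.0130*(-0.57358) = -6.8904

9.8405 - 6.8904i


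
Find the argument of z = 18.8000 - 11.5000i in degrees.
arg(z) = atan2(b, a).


Re = 18.8, Im = -11.5
arg = atan2(-11.5, 18.8) = -31.4542 degrees

arg(z) = -31.4542 degrees


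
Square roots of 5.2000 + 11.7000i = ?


|z| = sqrt(27.04+136.89) = 12.8035
sqrt((|z|+a)/2) = sqrt((12.8035+5.2)/2) = sqrt(9.0018) = 3.0003
sqrt((|z|-a)/2) = sqrt((12.8035-5.2)/2) = sqrt(3.8018) = 1.9498

±(3.0003 + 1.9498i) i.e. 3.0003 + 1.9498i and -3.0003 - 1.9498i


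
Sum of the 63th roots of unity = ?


The sum of all 63th roots of unity is 0.
Geometric series: (1 - w^63)/(1 - w) = (1-1)/(1-w) = 0 since w^63 = 1, w ≠ 1.
Alternatively: coefficient of z^62 in z^63 - 1 is 0.

0


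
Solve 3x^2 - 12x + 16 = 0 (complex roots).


disc = (-12)^2 - 4*3*16 = 144 - 192 = -48
sqrt(|disc|) = sqrt(48) = 6.9282
Real part = 12/(2*3) = 2.0000
Imag part = 6.9282/(2*3) = 1.1547

2.0000 ± 1.1547i


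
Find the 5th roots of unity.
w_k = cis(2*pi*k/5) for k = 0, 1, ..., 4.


The 5th roots of unity are cis(360k/5°) for k=0..4
Angle step = 360/5 = 72°
Primitive root: cis(72°)
Primitive root = 0.3090 + 0.9511i

5 roots at angles: 0°, 72°, 144°, 216°, 288°


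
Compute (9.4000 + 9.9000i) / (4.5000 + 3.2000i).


Conjugate of z2 = 4.5000 - 3.2000i
Numerator: (9.4000 + 9.9000i)(4.5000 - 3.2000i) = 73.9800 + 14.4700i
Denominator: 4.5^2 + 3.2^2 = 30.49
Result = (73.9800 + 14.4700i)/30.49

2.4264 + 0.4746i


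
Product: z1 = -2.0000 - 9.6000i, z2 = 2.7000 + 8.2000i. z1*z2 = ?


Real = -2*2.7 - (-9.6)*8.2 = -5.4 - (-78.72) = 73.32
Imag = -2*8.2 + 2.7*(-9.6) = -16.4 - (25.92) = -42.32

73.3200 - 42.3200i


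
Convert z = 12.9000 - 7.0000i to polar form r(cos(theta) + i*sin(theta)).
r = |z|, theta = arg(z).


r = sqrt(166.41+49) = sqrt(215.41) = 14.6769
theta = atan2(-7, 12.9) = -28.4858 degrees

r = 14.6769, theta = -28.4858 degrees


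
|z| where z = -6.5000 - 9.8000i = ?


|z| = sqrt((-6.5)^2 + (-9.8)^2) = sqrt(42.25 + 96.04) = sqrt(138.29) = 11.7597

|z| = 11.7597


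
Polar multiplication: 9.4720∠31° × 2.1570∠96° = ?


r = 9.4720 * 2.1570 = 20.4311
theta = 31° + 96° = 127° = 127° (mod 360)

20.4311 cis(127°)


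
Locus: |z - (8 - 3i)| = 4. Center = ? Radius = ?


|z - z0| = r is a circle with center z0 and radius r.
Center = (8, -3), radius = 4

Circle with center (8, -3) and radius 4


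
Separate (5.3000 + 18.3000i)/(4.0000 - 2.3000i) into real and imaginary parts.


Multiply by conjugate: (5.3000 + 18.3000i)(4.0000 + 2.3000i) / (4^2 + (-2.3)^2)
Numerator real = 5.3*4 + 18.3*(-2.3) = -20.89
Numerator imag = 18.3*4 - 5.3*(-2.3) = 85.39
Denominator = 21.29
Re(z) = -20.89/21.29 = -0.9812
Im(z) = 85.39/21.29 = 4.0108

Re(z) = -0.9812, Im(z) = 4.0108


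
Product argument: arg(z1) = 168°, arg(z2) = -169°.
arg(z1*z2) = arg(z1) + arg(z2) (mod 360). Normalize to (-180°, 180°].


arg(z1*z2) = 168° - 169° = -1°
Normalized to (-180°, 180°]: -1°

-1°


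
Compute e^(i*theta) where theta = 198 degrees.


cos(198°) = -0.9511
sin(198°) = -0.3090

e^(i*198°) = -0.9511 - 0.3090i


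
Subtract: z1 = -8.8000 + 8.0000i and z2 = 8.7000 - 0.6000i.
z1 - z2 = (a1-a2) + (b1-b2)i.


Real: -8.8 - 8.7 = -17.5
Imag: 8 + 0.6 = 8.6

-17.5000 + 8.6000i


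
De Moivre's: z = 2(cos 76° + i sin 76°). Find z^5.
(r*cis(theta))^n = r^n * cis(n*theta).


r^5 = 2^5 = 32
n*theta = 5*76° = 380° = 20° (mod 360)
a = 32*cos(20°) = 30.0702
b = 32*sin(20°) = 10.9446

32 cis(20°) = 30.0702 + 10.9446i


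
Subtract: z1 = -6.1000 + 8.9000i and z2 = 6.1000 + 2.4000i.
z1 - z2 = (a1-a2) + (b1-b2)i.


Real: -6.1 - 6.1 = -12.2
Imag: 8.9 - 2.4 = 6.5

-12.2000 + 6.5000i


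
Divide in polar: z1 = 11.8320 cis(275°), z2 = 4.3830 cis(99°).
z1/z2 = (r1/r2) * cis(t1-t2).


r = 11.8320 / 4.3830 = 2.6995
theta = 275° - 99° = 176° = 176° (mod 360)

2.6995 cis(176°)


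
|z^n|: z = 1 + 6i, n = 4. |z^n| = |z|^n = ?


|z| = sqrt(1+36) = sqrt(37) = 6.0828
|z^4| = |z|^4 = (sqrt(37))^4 = 37^2 = 1369

|z^4| = 1369


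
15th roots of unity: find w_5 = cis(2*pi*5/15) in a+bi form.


Angle = 360*5/15 = 120°
a = cos(120°) = -0.5000
b = sin(120°) = 0.8660

-0.5000 + 0.8660i


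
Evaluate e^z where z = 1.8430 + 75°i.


e^1.8430 = 6.3155
cos(75°) = 0.25882
sin(75°) = 0.96593
Real = 6.3155*0.25882 = 1.6346
Imag = 6.3155*0.96593 = 6.1003

1.6346 + 6.1003i


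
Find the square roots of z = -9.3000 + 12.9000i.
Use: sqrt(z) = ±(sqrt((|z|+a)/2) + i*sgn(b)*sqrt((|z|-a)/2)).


|z| = sqrt(86.49+166.41) = 15.9028
sqrt((|z|+a)/2) = sqrt((15.9028+(-9.3))/2) = sqrt(3.3014) = 1.8170
sqrt((|z|-a)/2) = sqrt((15.9028-(-9.3))/2) = sqrt(12.6014) = 3.5498

±(1.8170 + 3.5498i) i.e. 1.8170 + 3.5498i and -1.8170 - 3.5498i


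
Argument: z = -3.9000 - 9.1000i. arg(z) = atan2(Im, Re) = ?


Re = -3.9, Im = -9.1
arg = atan2(-9.1, -3.9) = -113.1986 degrees

arg(z) = -113.1986 degrees


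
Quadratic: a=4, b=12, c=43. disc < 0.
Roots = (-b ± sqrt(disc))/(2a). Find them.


disc = 12^2 - 4*4*43 = 144 - 688 = -544
sqrt(|disc|) = sqrt(544) = 23.3238
Real part = -12/(2*4) = -1.5000
Imag part = 23.3238/(2*4) = 2.9155

-1.5000 ± 2.9155i


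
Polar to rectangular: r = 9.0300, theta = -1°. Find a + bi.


a = 9.0300*cos(-1°) = 9.0300*0.99985 = 9.0286
b = 9.0300*sin(-1°) = 9.0300*(-0.01745) = -0.1576

9.0286 - 0.1576i


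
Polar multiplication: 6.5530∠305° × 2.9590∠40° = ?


r = 6.5530 * 2.9590 = 19.3903
theta = 305° + 40° = 345° = 345° (mod 360)

19.3903 cis(345°)


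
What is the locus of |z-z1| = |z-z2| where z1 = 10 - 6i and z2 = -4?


Equal distances means the locus is the perpendicular bisector of z1 and z2.
Midpoint = ((10+(-4))/2, (-6+0)/2) = (3.0000, -3.0000)

Perpendicular bisector through (3.0000, -3.0000)


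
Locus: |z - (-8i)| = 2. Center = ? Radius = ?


|z - z0| = r is a circle with center z0 and radius r.
Center = (0, -8), radius = 2

Circle with center (0, -8) and radius 2


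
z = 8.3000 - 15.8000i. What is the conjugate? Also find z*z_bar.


z_bar = 8.3000 + 15.8000i
z*z_bar = 8.3^2 + (-15.8)^2 = 68.89 + 249.64 = 318.53

z_bar = 8.3000 + 15.8000i, z*z_bar = 318.53


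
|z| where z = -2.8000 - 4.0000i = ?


|z| = sqrt((-2.8)^2 + (-4)^2) = sqrt(7.84 + 16) = sqrt(23.84) = 4.8826

|z| = 4.8826


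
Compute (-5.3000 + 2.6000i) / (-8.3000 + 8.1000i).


Conjugate of z2 = -8.3000 - 8.1000i
Numerator: (-5.3000 + 2.6000i)(-8.3000 - 8.1000i) = 65.0500 + 21.3500i
Denominator: (-8.3)^2 + 8.1^2 = 134.5
Result = (65.0500 + 21.3500i)/134.5

0.4836 + 0.1587i


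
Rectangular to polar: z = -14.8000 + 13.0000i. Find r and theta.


r = sqrt(219.04+169) = sqrt(388.04) = 19.6987
theta = atan2(13, -14.8) = 138.7046 degrees

r = 19.6987, theta = 138.7046 degrees


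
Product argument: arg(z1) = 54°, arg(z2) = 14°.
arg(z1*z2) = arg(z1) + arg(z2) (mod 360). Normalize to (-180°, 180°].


arg(z1*z2) = 54° + 14° = 68°
Normalized to (-180°, 180°]: 68°

68°


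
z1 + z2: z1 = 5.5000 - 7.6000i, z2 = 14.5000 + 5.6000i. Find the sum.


Real: 5.5 + 14.5 = 20
Imag: -7.6 + 5.6 = -2

20.0000 - 2.0000i


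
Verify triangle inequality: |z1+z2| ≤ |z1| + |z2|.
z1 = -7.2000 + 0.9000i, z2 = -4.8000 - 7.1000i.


|z1| = sqrt((-7.2)^2 + 0.9^2) = sqrt(52.65) = 7.2560
|z2| = sqrt((-4.8)^2 + (-7.1)^2) = sqrt(73.45) = 8.5703
z1+z2 = -12.0000 - 6.2000i
|z1+z2| = sqrt(182.44) = 13.5070
|z1|+|z2| = 7.2560 + 8.5703 = 15.8263

|z1+z2| = 13.5070 ≤ |z1|+|z2| = 15.8263 (verified)


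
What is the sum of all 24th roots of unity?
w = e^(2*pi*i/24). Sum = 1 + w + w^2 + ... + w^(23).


The sum of all 24th roots of unity is 0.
Geometric series: (1 - w^24)/(1 - w) = (1-1)/(1-w) = 0 since w^24 = 1, w ≠ 1.
Alternatively: coefficient of z^23 in z^24 - 1 is 0.

0


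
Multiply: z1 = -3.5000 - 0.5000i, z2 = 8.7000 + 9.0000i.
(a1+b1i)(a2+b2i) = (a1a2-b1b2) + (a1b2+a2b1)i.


Real = -3.5*8.7 - (-0.5)*9 = -30.45 - (-4.5) = -25.95
Imag = -3.5*9 + 8.7*(-0.5) = -31.5 - (4.35) = -35.85

-25.9500 - 35.8500i


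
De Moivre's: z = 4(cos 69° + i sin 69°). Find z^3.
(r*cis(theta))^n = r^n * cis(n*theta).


r^3 = 4^3 = 64
n*theta = 3*69° = 207° = 207° (mod 360)
a = 64*cos(207°) = -57.0244
b = 64*sin(207°) = -29.0554

64 cis(207°) = -57.0244 - 29.0554i


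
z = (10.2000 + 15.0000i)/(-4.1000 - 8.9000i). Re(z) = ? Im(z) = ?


Multiply by conjugate: (10.2000 + 15.0000i)(-4.1000 + 8.9000i) / ((-4.1)^2 + (-8.9)^2)
Numerator real = 10.2*(-4.1) + 15*(-8.9) = -175.32
Numerator imag = 15*(-4.1) - 10.2*(-8.9) = 29.28
Denominator = 96.02
Re(z) = -175.32/96.02 = -1.8259
Im(z) = 29.28/96.02 = 0.3049

Re(z) = -1.8259, Im(z) = 0.3049


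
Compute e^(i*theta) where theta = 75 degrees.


cos(75°) = 0.2588
sin(75°) = 0.9659

e^(i*75°) = 0.2588 + 0.9659i


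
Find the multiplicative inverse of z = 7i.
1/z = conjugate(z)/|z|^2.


|z|^2 = 0+49 = 49
1/z = (0 - 7i)/49

1/z = 0 - 0.1429i


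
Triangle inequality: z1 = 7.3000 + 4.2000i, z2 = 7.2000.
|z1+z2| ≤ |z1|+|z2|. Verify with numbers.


|z1| = sqrt(7.3^2 + 4.2^2) = sqrt(70.93) = 8.4220
|z2| = sqrt(7.2^2 + 0^2) = sqrt(51.84) = 7.2000
z1+z2 = 14.5000 + 4.2000i
|z1+z2| = sqrt(227.89) = 15.0960
|z1|+|z2| = 8.4220 + 7.2000 = 15.6220

|z1+z2| = 15.0960 ≤ |z1|+|z2| = 15.6220 (verified)


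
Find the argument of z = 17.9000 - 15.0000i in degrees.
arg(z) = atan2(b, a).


Re = 17.9, Im = -15
arg = atan2(-15, 17.9) = -39.9626 degrees

arg(z) = -39.9626 degrees


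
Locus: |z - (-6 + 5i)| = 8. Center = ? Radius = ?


|z - z0| = r is a circle with center z0 and radius r.
Center = (-6, 5), radius = 8

Circle with center (-6, 5) and radius 8


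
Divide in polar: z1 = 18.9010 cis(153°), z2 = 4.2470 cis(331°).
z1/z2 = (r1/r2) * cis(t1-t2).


r = 18.9010 / 4.2470 = 4.4504
theta = 153° - 331° = -178° = 182° (mod 360)

4.4504 cis(182°)


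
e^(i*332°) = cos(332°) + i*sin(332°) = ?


cos(332°) = 0.8829
sin(332°) = -0.4695

e^(i*332°) = 0.8829 - 0.4695i


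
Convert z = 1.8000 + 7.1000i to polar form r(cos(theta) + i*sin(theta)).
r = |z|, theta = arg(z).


r = sqrt(3.24+50.41) = sqrt(53.65) = 7.3246
theta = atan2(7.1, 1.8) = 75.7740 degrees

r = 7.3246, theta = 75.7740 degrees


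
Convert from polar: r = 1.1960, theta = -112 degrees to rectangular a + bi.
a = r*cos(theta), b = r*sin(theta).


a = 1.1960*cos(-112°) = 1.1960*(-0.3746) = -0.4480
b = 1.1960*sin(-112°) = 1.1960*(-0.9272) = -1.1089

-0.4480 - 1.1089i


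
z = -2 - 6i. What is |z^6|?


|z| = sqrt(4+36) = sqrt(40) = 6.3246
|z^6| = |z|^6 = (sqrt(40))^6 = 40^3 = 64000

|z^6| = 64000


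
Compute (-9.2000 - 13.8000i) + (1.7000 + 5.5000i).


Real: -9.2 + 1.7 = -7.5
Imag: -13.8 + 5.5 = -8.3

-7.5000 - 8.3000i


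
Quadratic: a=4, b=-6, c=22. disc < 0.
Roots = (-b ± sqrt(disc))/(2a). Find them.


disc = (-6)^2 - 4*4*22 = 36 - 352 = -316
sqrt(|disc|) = sqrt(316) = 17.7764
Real part = 6/(2*4) = 0.7500
Imag part = 17.7764/(2*4) = 2.2220

0.7500 ± 2.2220i


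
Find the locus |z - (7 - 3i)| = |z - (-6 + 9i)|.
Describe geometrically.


Equal distances means the locus is the perpendicular bisector of z1 and z2.
Midpoint = ((7+(-6))/2, (-3+9)/2) = (0.5000, 3.0000)

Perpendicular bisector through (0.5000, 3.0000)


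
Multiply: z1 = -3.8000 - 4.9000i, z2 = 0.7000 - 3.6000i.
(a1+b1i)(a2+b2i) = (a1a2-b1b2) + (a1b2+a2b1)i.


Real = -3.8*0.7 - (-4.9)*(-3.6) = -2.66 - 17.64 = -20.3
Imag = -3.8*(-3.6) + 0.7*(-4.9) = 13.68 - (3.43) = 10.25

-20.3000 + 10.2500i


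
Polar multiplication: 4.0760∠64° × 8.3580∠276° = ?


r = 4.0760 * 8.3580 = 34.0672
theta = 64° + 276° = 340° = 340° (mod 360)

34.0672 cis(340°)


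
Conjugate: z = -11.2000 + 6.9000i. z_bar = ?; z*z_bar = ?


z_bar = -11.2000 - 6.9000i
z*z_bar = (-11.2)^2 + 6.9^2 = 125.44 + 47.61 = 173.05

z_bar = -11.2000 - 6.9000i, z*z_bar = 173.05


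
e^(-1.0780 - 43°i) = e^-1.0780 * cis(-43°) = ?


e^-1.0780 = 0.3403
cos(-43°) = 0.7314
sin(-43°) = -0.682
Real = 0.3403*0.7314 = 0.2489
Imag = 0.3403*(-0.682) = -0.2321

0.2489 - 0.2321i


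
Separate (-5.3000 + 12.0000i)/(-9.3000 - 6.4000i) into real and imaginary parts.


Multiply by conjugate: (-5.3000 + 12.0000i)(-9.3000 + 6.4000i) / ((-9.3)^2 + (-6.4)^2)
Numerator real = -5.3*(-9.3) + 12*(-6.4) = -27.51
Numerator imag = 12*(-9.3) - (-5.3)*(-6.4) = -145.52
Denominator = 127.45
Re(z) = -27.51/127.45 = -0.2158
Im(z) = -145.52/127.45 = -1.1418

Re(z) = -0.2158, Im(z) = -1.1418


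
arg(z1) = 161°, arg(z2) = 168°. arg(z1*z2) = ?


arg(z1*z2) = 161° + 168° = 329°
Normalized to (-180°, 180°]: -31°

-31°


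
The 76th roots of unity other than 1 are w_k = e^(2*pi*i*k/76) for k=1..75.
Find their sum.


With w = e^(2*pi*i/76), all 76 of the 76th roots of unity w^0 = 1, w, ..., w^(75) sum to 0: 1 + w + ... + w^(75) = (1 - w^76)/(1 - w) = 0 since w^76 = 1, w ≠ 1.
Removing the root 1: w + w^2 + ... + w^(75) = 0 - 1 = -1

Sum = -1


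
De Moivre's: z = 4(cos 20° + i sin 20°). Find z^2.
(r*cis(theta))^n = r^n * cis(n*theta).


r^2 = 4^2 = 16
n*theta = 2*20° = 40° = 40° (mod 360)
a = 16*cos(40°) = 12.2567
b = 16*sin(40°) = 10.2846

16 cis(40°) = 12.2567 + 10.2846i


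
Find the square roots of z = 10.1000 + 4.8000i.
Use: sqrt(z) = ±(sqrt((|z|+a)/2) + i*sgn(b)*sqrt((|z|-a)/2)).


|z| = sqrt(102.01+23.04) = 11.1826
sqrt((|z|+a)/2) = sqrt((11.1826+10.1)/2) = sqrt(10.6413) = 3.2621
sqrt((|z|-a)/2) = sqrt((11.1826-10.1)/2) = sqrt(0.5413) = 0.7357

±(3.2621 + 0.7357i) i.e. 3.2621 + 0.7357i and -3.2621 - 0.7357i


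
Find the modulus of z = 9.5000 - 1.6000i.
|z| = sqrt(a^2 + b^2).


|z| = sqrt(9.5^2 + (-1.6)^2) = sqrt(90.25 + 2.56) = sqrt(92.81) = 9.6338

|z| = 9.6338


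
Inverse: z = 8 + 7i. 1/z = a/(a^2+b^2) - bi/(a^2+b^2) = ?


|z|^2 = 64+49 = 113
1/z = (8 - 7i)/113

1/z = 0.0708 - 0.0619i


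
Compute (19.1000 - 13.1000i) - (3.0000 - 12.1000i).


Real: 19.1 - 3 = 16.1
Imag: -13.1 + 12.1 = -1

16.1000 - i


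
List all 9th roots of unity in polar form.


The 9th roots of unity are cis(360k/9°) for k=0..8
Angle step = 360/9 = 40°
Primitive root: cis(40°)
Primitive root = 0.7660 + 0.6428i

9 roots at angles: 0°, 40°, 80°, 120°, 160°, 200°, 240°, 280°, 320°


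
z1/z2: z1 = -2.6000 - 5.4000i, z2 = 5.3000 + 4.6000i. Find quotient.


Conjugate of z2 = 5.3000 - 4.6000i
Numerator: (-2.6000 - 5.4000i)(5.3000 - 4.6000i) = -38.6200 - 16.6600i
Denominator: 5.3^2 + 4.6^2 = 49.25
Result = (-38.6200 - 16.6600i)/49.25

-0.7842 - 0.3383i


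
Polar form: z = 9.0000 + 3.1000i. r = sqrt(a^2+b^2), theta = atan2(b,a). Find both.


r = sqrt(81+9.61) = sqrt(90.61) = 9.5189
theta = atan2(3.1, 9) = 19.0060 degrees

r = 9.5189, theta = 19.0060 degrees


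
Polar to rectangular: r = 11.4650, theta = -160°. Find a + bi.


a = 11.4650*cos(-160°) = 11.4650*(-0.939693) = -10.7736
b = 11.4650*sin(-160°) = 11.4650*(-0.34202) = -3.9213

-10.7736 - 3.9213i


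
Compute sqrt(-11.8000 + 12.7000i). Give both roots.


|z| = sqrt(139.24+161.29) = 17.3358
sqrt((|z|+a)/2) = sqrt((17.3358+(-11.8))/2) = sqrt(2.7679) = 1.6637
sqrt((|z|-a)/2) = sqrt((17.3358-(-11.8))/2) = sqrt(14.5679) = 3.8168

±(1.6637 + 3.8168i) i.e. 1.6637 + 3.8168i and -1.6637 - 3.8168i


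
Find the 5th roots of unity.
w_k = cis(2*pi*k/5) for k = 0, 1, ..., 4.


The 5th roots of unity are cis(360k/5°) for k=0..4
Angle step = 360/5 = 72°
Primitive root: cis(72°)
Primitive root = 0.3090 + 0.9511i

5 roots at angles: 0°, 72°, 144°, 216°, 288°


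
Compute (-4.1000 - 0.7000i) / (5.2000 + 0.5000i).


Conjugate of z2 = 5.2000 - 0.5000i
Numerator: (-4.1000 - 0.7000i)(5.2000 - 0.5000i) = -21.6700 - 1.5900i
Denominator: 5.2^2 + 0.5^2 = 27.29
Result = (-21.6700 - 1.5900i)/27.29

-0.7941 - 0.0583i


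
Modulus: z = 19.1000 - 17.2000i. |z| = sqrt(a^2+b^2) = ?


|z| = sqrt(19.1^2 + (-17.2)^2) = sqrt(364.81 + 295.84) = sqrt(660.65) = 25.7031

|z| = 25.7031


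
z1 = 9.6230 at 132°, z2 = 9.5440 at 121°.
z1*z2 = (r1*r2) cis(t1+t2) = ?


r = 9.6230 * 9.5440 = 91.8419
theta = 132° + 121° = 253° = 253° (mod 360)

91.8419 cis(253°)


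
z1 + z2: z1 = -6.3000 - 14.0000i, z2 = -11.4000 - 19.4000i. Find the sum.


Real: -6.3 - 11.4 = -17.7
Imag: -14 - 19.4 = -33.4

-17.7000 - 33.4000i


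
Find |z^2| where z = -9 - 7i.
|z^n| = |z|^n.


|z| = sqrt(81+49) = sqrt(130) = 11.4018
|z^2| = |z|^2 = (sqrt(130))^2 = 130

|z^2| = 130


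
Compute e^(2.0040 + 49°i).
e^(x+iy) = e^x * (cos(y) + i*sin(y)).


e^2.0040 = 7.4187
cos(49°) = 0.65606
sin(49°) = 0.7547
Real = 7.4187*0.65606 = 4.8671
Imag = 7.4187*0.7547 = 5.5989

4.8671 + 5.5989i


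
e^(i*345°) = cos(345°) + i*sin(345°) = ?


cos(345°) = 0.9659
sin(345°) = -0.2588

e^(i*345°) = 0.9659 - 0.2588i


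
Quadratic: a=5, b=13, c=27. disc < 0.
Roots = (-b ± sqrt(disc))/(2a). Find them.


disc = 13^2 - 4*5*27 = 169 - 540 = -371
sqrt(|disc|) = sqrt(371) = 19.2614
Real part = -13/(2*5) = -1.3000
Imag part = 19.2614/(2*5) = 1.9261

-1.3000 ± 1.9261i


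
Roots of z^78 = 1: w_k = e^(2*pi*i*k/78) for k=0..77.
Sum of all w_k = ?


The sum of all 78th roots of unity is 0.
Geometric series: (1 - w^78)/(1 - w) = (1-1)/(1-w) = 0 since w^78 = 1, w ≠ 1.
Alternatively: coefficient of z^77 in z^78 - 1 is 0.

0


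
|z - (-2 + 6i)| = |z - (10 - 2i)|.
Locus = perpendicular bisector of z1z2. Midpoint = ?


Equal distances means the locus is the perpendicular bisector of z1 and z2.
Midpoint = ((-2+10)/2, (6+(-2))/2) = (4.0000, 2.0000)

Perpendicular bisector through (4.0000, 2.0000)


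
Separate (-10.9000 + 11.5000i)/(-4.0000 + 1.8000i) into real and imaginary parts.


Multiply by conjugate: (-10.9000 + 11.5000i)(-4.0000 - 1.8000i) / ((-4)^2 + 1.8^2)
Numerator real = -10.9*(-4) + 11.5*1.8 = 64.3
Numerator imag = 11.5*(-4) - (-10.9)*1.8 = -26.38
Denominator = 19.24
Re(z) = 64.3/19.24 = 3.3420
Im(z) = -26.38/19.24 = -1.3711

Re(z) = 3.3420, Im(z) = -1.3711


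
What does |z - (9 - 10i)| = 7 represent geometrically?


|z - z0| = r is a circle with center z0 and radius r.
Center = (9, -10), radius = 7

Circle with center (9, -10) and radius 7


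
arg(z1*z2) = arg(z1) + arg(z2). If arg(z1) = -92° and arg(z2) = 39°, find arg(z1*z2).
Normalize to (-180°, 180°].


arg(z1*z2) = -92° + 39° = -53°
Normalized to (-180°, 180°]: -53°

-53°


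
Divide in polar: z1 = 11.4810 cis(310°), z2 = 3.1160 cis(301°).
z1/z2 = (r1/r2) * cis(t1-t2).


r = 11.4810 / 3.1160 = 3.6845
theta = 310° - 301° = 9° = 9° (mod 360)

3.6845 cis(9°)


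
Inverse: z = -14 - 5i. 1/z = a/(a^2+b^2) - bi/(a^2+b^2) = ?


|z|^2 = 196+25 = 221
1/z = (-14 + 5i)/221

1/z = -0.0633 + 0.0226i


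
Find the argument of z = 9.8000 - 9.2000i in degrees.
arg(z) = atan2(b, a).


Re = 9.8, Im = -9.2
arg = atan2(-9.2, 9.8) = -43.1913 degrees

arg(z) = -43.1913 degrees


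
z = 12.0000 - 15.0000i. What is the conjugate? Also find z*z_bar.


z_bar = 12.0000 + 15.0000i
z*z_bar = 12^2 + (-15)^2 = 144 + 225 = 369

z_bar = 12.0000 + 15.0000i, z*z_bar = 369


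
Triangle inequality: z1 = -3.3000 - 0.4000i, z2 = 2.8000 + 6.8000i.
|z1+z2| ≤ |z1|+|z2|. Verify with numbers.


|z1| = sqrt((-3.3)^2 + (-0.4)^2) = sqrt(11.05) = 3.3242
|z2| = sqrt(2.8^2 + 6.8^2) = sqrt(54.08) = 7.3539
z1+z2 = -0.5000 + 6.4000i
|z1+z2| = sqrt(41.21) = 6.4195
|z1|+|z2| = 3.3242 + 7.3539 = 10.6781

|z1+z2| = 6.4195 ≤ |z1|+|z2| = 10.6781 (verified)


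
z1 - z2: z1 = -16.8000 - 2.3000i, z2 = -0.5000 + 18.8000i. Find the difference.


Real: -16.8 + 0.5 = -16.3
Imag: -2.3 - 18.8 = -21.1

-16.3000 - 21.1000i


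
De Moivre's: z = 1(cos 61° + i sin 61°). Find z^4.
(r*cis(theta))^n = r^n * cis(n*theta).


r^4 = 1^4 = 1
n*theta = 4*61° = 244° = 244° (mod 360)
a = 1*cos(244°) = -0.4384
b = 1*sin(244°) = -0.8988

1 cis(244°) = -0.4384 - 0.8988i


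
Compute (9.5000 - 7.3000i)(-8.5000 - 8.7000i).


Real = 9.5*(-8.5) - (-7.3)*(-8.7) = -80.75 - 63.51 = -144.26
Imag = 9.5*(-8.7) - (8.5)*(-7.3) = -82.65 + 62.05 = -20.6

-144.2600 - 20.6000i


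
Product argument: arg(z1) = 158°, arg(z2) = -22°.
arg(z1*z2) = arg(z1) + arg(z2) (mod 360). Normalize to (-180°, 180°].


arg(z1*z2) = 158° - 22° = 136°
Normalized to (-180°, 180°]: 136°

136°


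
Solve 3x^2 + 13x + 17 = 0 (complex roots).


disc = 13^2 - 4*3*17 = 169 - 204 = -35
sqrt(|disc|) = sqrt(35) = 5.9161
Real part = -13/(2*3) = -2.1667
Imag part = 5.9161/(2*3) = 0.9860

-2.1667 ± 0.9860i


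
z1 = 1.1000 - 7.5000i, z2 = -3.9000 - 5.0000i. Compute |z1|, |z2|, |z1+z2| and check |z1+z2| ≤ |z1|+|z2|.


|z1| = sqrt(1.1^2 + (-7.5)^2) = sqrt(57.46) = 7.5802
|z2| = sqrt((-3.9)^2 + (-5)^2) = sqrt(40.21) = 6.3411
z1+z2 = -2.8000 - 12.5000i
|z1+z2| = sqrt(164.09) = 12.8098
|z1|+|z2| = 7.5802 + 6.3411 = 13.9213

|z1+z2| = 12.8098 ≤ |z1|+|z2| = 13.9213 (verified)


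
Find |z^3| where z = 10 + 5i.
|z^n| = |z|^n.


|z| = sqrt(100+25) = sqrt(125) = 11.1803
|z^3| = |z|^3 = (sqrt(125))^3 = 125*sqrt(125)

|z^3| = 125*sqrt(125) ≈ 1397.5425


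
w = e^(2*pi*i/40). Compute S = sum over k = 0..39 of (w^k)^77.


The roots are w_k = w^k with w = e^(2*pi*i/40), and (w^k)^77 = (w^77)^k.
So S = 1 + u + u^2 + ... + u^(39) with u = w^77.
77 = 1*40 + 37, so 77 is not a multiple of 40: u = (w^40)^1 * w^37 = w^37 ≠ 1 (w is a primitive 40th root), while u^40 = (w^40)^77 = 1.
Geometric series: S = (1 - u^40)/(1 - u) = (1 - 1)/(1 - u) = 0

S = 0


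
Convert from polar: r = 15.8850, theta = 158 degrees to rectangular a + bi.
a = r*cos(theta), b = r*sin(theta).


a = 15.8850*cos(158°) = 15.8850*(-0.92718) = -14.7283
b = 15.8850*sin(158°) = 15.8850*0.374607 = 5.9506

-14.7283 + 5.9506i


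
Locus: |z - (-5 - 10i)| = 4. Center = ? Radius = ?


|z - z0| = r is a circle with center z0 and radius r.
Center = (-5, -10), radius = 4

Circle with center (-5, -10) and radius 4


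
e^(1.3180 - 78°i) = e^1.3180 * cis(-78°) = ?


e^1.3180 = 3.7359
cos(-78°) = 0.2079
sin(-78°) = -0.97815
Real = 3.7359*0.2079 = 0.7767
Imag = 3.7359*(-0.97815) = -3.6543

0.7767 - 3.6543i


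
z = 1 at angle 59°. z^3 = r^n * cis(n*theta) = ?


r^3 = 1^3 = 1
n*theta = 3*59° = 177° = 177° (mod 360)
a = 1*cos(177°) = -0.9986
b = 1*sin(177°) = 0.0523

1 cis(177°) = -0.9986 + 0.0523i


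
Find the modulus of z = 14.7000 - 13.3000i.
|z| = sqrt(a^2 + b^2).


|z| = sqrt(14.7^2 + (-13.3)^2) = sqrt(216.09 + 176.89) = sqrt(392.98) = 19.8237

|z| = 19.8237


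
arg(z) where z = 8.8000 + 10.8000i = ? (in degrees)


Re = 8.8, Im = 10.8
arg = atan2(10.8, 8.8) = 50.8263 degrees

arg(z) = 50.8263 degrees


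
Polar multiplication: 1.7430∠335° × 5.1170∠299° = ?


r = 1.7430 * 5.1170 = 8.9189
theta = 335° + 299° = 634° = 274° (mod 360)

8.9189 cis(274°)


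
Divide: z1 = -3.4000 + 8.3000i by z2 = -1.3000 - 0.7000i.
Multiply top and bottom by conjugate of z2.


Conjugate of z2 = -1.3000 + 0.7000i
Numerator: (-3.4000 + 8.3000i)(-1.3000 + 0.7000i) = -1.3900 - 13.1700i
Denominator: (-1.3)^2 + (-0.7)^2 = 2.18
Result = (-1.3900 - 13.1700i)/2.18

-0.6376 - 6.0413i


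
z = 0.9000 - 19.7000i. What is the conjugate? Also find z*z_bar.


z_bar = 0.9000 + 19.7000i
z*z_bar = 0.9^2 + (-19.7)^2 = 0.81 + 388.09 = 388.9

z_bar = 0.9000 + 19.7000i, z*z_bar = 388.9


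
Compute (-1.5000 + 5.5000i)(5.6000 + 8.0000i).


Real = -1.5*5.6 - 5.5*8 = -8.4 - 44 = -52.4
Imag = -1.5*8 + 5.6*5.5 = -12 + 30.8 = 18.8

-52.4000 + 18.8000i


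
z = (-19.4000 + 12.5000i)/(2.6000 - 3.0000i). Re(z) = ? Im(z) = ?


Multiply by conjugate: (-19.4000 + 12.5000i)(2.6000 + 3.0000i) / (2.6^2 + (-3)^2)
Numerator real = -19.4*2.6 + 12.5*(-3) = -87.94
Numerator imag = 12.5*2.6 - (-19.4)*(-3) = -25.7
Denominator = 15.76
Re(z) = -87.94/15.76 = -5.5799
Im(z) = -25.7/15.76 = -1.6307

Re(z) = -5.5799, Im(z) = -1.6307


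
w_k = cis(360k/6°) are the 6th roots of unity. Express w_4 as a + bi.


Angle = 360*4/6 = 240°
a = cos(240°) = -0.5000
b = sin(240°) = -0.8660

-0.5000 - 0.8660i


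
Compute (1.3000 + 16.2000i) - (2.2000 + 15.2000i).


Real: 1.3 - 2.2 = -0.9
Imag: 16.2 - 15.2 = 1

-0.9000 + i


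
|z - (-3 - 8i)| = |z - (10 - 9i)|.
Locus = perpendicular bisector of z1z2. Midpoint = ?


Equal distances means the locus is the perpendicular bisector of z1 and z2.
Midpoint = ((-3+10)/2, (-8+(-9))/2) = (3.5000, -8.5000)

Perpendicular bisector through (3.5000, -8.5000)


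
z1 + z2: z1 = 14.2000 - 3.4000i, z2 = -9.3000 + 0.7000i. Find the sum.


Real: 14.2 - 9.3 = 4.9
Imag: -3.4 + 0.7 = -2.7

4.9000 - 2.7000i


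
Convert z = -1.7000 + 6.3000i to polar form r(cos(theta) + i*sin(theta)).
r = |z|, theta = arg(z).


r = sqrt(2.89+39.69) = sqrt(42.58) = 6.5253
theta = atan2(6.3, -1.7) = 105.1011 degrees

r = 6.5253, theta = 105.1011 degrees


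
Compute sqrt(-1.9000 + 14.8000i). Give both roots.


|z| = sqrt(3.61+219.04) = 14.9215
sqrt((|z|+a)/2) = sqrt((14.9215+(-1.9))/2) = sqrt(6.5107) = 2.5516
sqrt((|z|-a)/2) = sqrt((14.9215-(-1.9))/2) = sqrt(8.4107) = 2.9001

±(2.5516 + 2.9001i) i.e. 2.5516 + 2.9001i and -2.5516 - 2.9001i


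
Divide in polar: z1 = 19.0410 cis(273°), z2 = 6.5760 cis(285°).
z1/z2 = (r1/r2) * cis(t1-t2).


r = 19.0410 / 6.5760 = 2.8955
theta = 273° - 285° = -12° = 348° (mod 360)

2.8955 cis(348°)


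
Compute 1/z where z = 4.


|z|^2 = 16+0 = 16
1/z = (4 - 0i)/16

1/z = 0.2500 + 0i


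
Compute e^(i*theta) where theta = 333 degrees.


cos(333°) = 0.8910
sin(333°) = -0.4540

e^(i*333°) = 0.8910 - 0.4540i


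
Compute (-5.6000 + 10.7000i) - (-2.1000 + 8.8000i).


Real: -5.6 + 2.1 = -3.5
Imag: 10.7 - 8.8 = 1.9

-3.5000 + 1.9000i


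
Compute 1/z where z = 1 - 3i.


|z|^2 = 1+9 = 10
1/z = (1 + 3i)/10

1/z = 0.1000 + 0.3000i


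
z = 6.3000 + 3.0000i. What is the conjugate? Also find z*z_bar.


z_bar = 6.3000 - 3.0000i
z*z_bar = 6.3^2 + 3^2 = 39.69 + 9 = 48.69

z_bar = 6.3000 - 3.0000i, z*z_bar = 48.69


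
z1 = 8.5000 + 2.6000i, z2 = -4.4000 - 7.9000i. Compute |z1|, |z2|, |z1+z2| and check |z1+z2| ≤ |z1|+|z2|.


|z1| = sqrt(8.5^2 + 2.6^2) = sqrt(79.01) = 8.8888
|z2| = sqrt((-4.4)^2 + (-7.9)^2) = sqrt(81.77) = 9.0427
z1+z2 = 4.1000 - 5.3000i
|z1+z2| = sqrt(44.9) = 6.7007
|z1|+|z2| = 8.8888 + 9.0427 = 17.9315

|z1+z2| = 6.7007 ≤ |z1|+|z2| = 17.9315 (verified)


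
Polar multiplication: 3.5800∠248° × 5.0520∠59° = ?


r = 3.5800 * 5.0520 = 18.0862
theta = 248° + 59° = 307° = 307° (mod 360)

18.0862 cis(307°)


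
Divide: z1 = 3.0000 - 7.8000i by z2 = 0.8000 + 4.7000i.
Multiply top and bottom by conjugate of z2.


Conjugate of z2 = 0.8000 - 4.7000i
Numerator: (3.0000 - 7.8000i)(0.8000 - 4.7000i) = -34.2600 - 20.3400i
Denominator: 0.8^2 + 4.7^2 = 22.73
Result = (-34.2600 - 20.3400i)/22.73

-1.5073 - 0.8949i


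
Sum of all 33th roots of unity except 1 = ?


With w = e^(2*pi*i/33), all 33 of the 33th roots of unity w^0 = 1, w, ..., w^(32) sum to 0: 1 + w + ... + w^(32) = (1 - w^33)/(1 - w) = 0 since w^33 = 1, w ≠ 1.
Removing the root 1: w + w^2 + ... + w^(32) = 0 - 1 = -1

Sum = -1


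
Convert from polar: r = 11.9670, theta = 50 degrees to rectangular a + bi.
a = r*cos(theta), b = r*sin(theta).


a = 11.9670*cos(50°) = 11.9670*0.642788 = 7.6922
b = 11.9670*sin(50°) = 11.9670*0.7660444 = 9.1673

7.6922 + 9.1673i


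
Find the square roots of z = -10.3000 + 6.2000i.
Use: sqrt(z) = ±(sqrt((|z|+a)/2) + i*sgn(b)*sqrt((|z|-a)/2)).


|z| = sqrt(106.09+38.44) = 12.0221
sqrt((|z|+a)/2) = sqrt((12.0221+(-10.3))/2) = sqrt(0.8610) = 0.9279
sqrt((|z|-a)/2) = sqrt((12.0221-(-10.3))/2) = sqrt(11.1610) = 3.3408

±(0.9279 + 3.3408i) i.e. 0.9279 + 3.3408i and -0.9279 - 3.3408i


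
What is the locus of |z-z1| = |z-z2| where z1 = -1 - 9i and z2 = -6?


Equal distances means the locus is the perpendicular bisector of z1 and z2.
Midpoint = ((-1+(-6))/2, (-9+0)/2) = (-3.5000, -4.5000)

Perpendicular bisector through (-3.5000, -4.5000)


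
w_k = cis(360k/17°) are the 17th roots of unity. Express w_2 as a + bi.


Angle = 360*2/17 = 42.3529°
a = cos(42.3529°) = 0.7390
b = sin(42.3529°) = 0.6737

0.7390 + 0.6737i


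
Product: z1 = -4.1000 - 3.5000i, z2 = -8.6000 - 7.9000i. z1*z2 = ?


Real = -4.1*(-8.6) - (-3.5)*(-7.9) = 35.26 - 27.65 = 7.61
Imag = -4.1*(-7.9) - (8.6)*(-3.5) = 32.39 + 30.1 = 62.49

7.6100 + 62.4900i


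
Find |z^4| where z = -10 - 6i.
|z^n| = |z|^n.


|z| = sqrt(100+36) = sqrt(136) = 11.6619
|z^4| = |z|^4 = (sqrt(136))^4 = 136^2 = 18496

|z^4| = 18496


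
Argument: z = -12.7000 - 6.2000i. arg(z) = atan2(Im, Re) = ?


Re = -12.7, Im = -6.2
arg = atan2(-6.2, -12.7) = -153.9789 degrees

arg(z) = -153.9789 degrees


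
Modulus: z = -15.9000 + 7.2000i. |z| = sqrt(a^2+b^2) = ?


|z| = sqrt((-15.9)^2 + 7.2^2) = sqrt(252.81 + 51.84) = sqrt(304.65) = 17.4542

|z| = 17.4542


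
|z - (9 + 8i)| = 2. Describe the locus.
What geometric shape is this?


|z - z0| = r is a circle with center z0 and radius r.
Center = (9, 8), radius = 2

Circle with center (9, 8) and radius 2


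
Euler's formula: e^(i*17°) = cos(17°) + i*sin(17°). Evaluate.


cos(17°) = 0.9563
sin(17°) = 0.2924

e^(i*17°) = 0.9563 + 0.2924i


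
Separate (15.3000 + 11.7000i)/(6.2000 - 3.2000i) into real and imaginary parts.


Multiply by conjugate: (15.3000 + 11.7000i)(6.2000 + 3.2000i) / (6.2^2 + (-3.2)^2)
Numerator real = 15.3*6.2 + 11.7*(-3.2) = 57.42
Numerator imag = 11.7*6.2 - 15.3*(-3.2) = 121.5
Denominator = 48.68
Re(z) = 57.42/48.68 = 1.1795
Im(z) = 121.5/48.68 = 2.4959

Re(z) = 1.1795, Im(z) = 2.4959


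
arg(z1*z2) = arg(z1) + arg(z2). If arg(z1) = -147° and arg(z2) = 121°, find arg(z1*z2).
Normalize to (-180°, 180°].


arg(z1*z2) = -147° + 121° = -26°
Normalized to (-180°, 180°]: -26°

-26°


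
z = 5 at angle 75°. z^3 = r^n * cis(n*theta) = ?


r^3 = 5^3 = 125
n*theta = 3*75° = 225° = 225° (mod 360)
a = 125*cos(225°) = -88.3883
b = 125*sin(225°) = -88.3883

125 cis(225°) = -88.3883 - 88.3883i


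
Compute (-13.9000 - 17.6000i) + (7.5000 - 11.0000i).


Real: -13.9 + 7.5 = -6.4
Imag: -17.6 - 11 = -28.6

-6.4000 - 28.6000i


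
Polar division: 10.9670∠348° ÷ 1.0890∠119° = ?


r = 10.9670 / 1.0890 = 10.0707
theta = 348° - 119° = 229° = 229° (mod 360)

10.0707 cis(229°)


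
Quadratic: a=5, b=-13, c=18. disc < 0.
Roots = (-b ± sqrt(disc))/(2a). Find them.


disc = (-13)^2 - 4*5*18 = 169 - 360 = -191
sqrt(|disc|) = sqrt(191) = 13.8203
Real part = 13/(2*5) = 1.3000
Imag part = 13.8203/(2*5) = 1.3820

1.3000 ± 1.3820i


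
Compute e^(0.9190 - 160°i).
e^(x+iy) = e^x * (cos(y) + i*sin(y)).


e^0.9190 = 2.5068
cos(-160°) = -0.9397
sin(-160°) = -0.34202
Real = 2.5068*(-0.9397) = -2.3556
Imag = 2.5068*(-0.34202) = -0.8574

-2.3556 - 0.8574i


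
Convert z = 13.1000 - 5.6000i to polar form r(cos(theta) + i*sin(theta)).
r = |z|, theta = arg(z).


r = sqrt(171.61+31.36) = sqrt(202.97) = 14.2468
theta = atan2(-5.6, 13.1) = -23.1458 degrees

r = 14.2468, theta = -23.1458 degrees


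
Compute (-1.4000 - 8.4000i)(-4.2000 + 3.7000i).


Real = -1.4*(-4.2) - (-8.4)*3.7 = 5.88 - (-31.08) = 36.96
Imag = -1.4*3.7 - (4.2)*(-8.4) = -5.18 + 35.28 = 30.1

36.9600 + 30.1000i


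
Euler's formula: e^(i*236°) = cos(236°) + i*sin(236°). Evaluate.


cos(236°) = -0.5592
sin(236°) = -0.8290

e^(i*236°) = -0.5592 - 0.8290i


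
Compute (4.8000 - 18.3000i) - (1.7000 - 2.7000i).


Real: 4.8 - 1.7 = 3.1
Imag: -18.3 + 2.7 = -15.6

3.1000 - 15.6000i


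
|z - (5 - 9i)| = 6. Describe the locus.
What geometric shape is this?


|z - z0| = r is a circle with center z0 and radius r.
Center = (5, -9), radius = 6

Circle with center (5, -9) and radius 6


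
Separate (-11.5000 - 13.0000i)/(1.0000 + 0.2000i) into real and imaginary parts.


Multiply by conjugate: (-11.5000 - 13.0000i)(1.0000 - 0.2000i) / (1^2 + 0.2^2)
Numerator real = -11.5*1 - (13)*0.2 = -14.1
Numerator imag = -13*1 - (-11.5)*0.2 = -10.7
Denominator = 1.04
Re(z) = -14.1/1.04 = -13.5577
Im(z) = -10.7/1.04 = -10.2885

Re(z) = -13.5577, Im(z) = -10.2885


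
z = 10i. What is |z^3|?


|z| = sqrt(0+100) = sqrt(100) = 10
|z^3| = |z|^3 = 10^3 = 1000

|z^3| = 1000


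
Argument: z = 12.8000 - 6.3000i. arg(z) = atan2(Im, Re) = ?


Re = 12.8, Im = -6.3
arg = atan2(-6.3, 12.8) = -26.2058 degrees

arg(z) = -26.2058 degrees


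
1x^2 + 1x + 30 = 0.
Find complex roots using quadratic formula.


disc = 1^2 - 4*1*30 = 1 - 120 = -119
sqrt(|disc|) = sqrt(119) = 10.9087
Real part = -1/(2*1) = -0.5000
Imag part = 10.9087/(2*1) = 5.4544

-0.5000 ± 5.4544i


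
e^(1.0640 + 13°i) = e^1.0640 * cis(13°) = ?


e^1.0640 = 2.8979
cos(13°) = 0.9744
sin(13°) = 0.22495
Real = 2.8979*0.9744 = 2.8237
Imag = 2.8979*0.22495 = 0.6519

2.8237 + 0.6519i
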